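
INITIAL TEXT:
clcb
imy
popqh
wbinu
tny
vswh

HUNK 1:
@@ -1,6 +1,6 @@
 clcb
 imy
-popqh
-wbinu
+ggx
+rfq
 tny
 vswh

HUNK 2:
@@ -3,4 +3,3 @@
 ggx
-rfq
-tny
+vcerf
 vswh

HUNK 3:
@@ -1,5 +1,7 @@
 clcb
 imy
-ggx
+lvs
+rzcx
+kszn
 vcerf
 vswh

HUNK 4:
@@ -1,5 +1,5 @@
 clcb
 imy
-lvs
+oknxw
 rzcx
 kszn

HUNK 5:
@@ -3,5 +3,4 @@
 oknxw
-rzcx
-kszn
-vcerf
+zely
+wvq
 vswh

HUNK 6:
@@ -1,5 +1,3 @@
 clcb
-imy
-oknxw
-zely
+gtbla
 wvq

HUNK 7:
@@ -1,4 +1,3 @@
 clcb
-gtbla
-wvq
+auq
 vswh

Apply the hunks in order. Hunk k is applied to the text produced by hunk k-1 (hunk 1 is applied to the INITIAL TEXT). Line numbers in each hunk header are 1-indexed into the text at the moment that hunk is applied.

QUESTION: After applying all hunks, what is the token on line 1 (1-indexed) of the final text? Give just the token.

Hunk 1: at line 1 remove [popqh,wbinu] add [ggx,rfq] -> 6 lines: clcb imy ggx rfq tny vswh
Hunk 2: at line 3 remove [rfq,tny] add [vcerf] -> 5 lines: clcb imy ggx vcerf vswh
Hunk 3: at line 1 remove [ggx] add [lvs,rzcx,kszn] -> 7 lines: clcb imy lvs rzcx kszn vcerf vswh
Hunk 4: at line 1 remove [lvs] add [oknxw] -> 7 lines: clcb imy oknxw rzcx kszn vcerf vswh
Hunk 5: at line 3 remove [rzcx,kszn,vcerf] add [zely,wvq] -> 6 lines: clcb imy oknxw zely wvq vswh
Hunk 6: at line 1 remove [imy,oknxw,zely] add [gtbla] -> 4 lines: clcb gtbla wvq vswh
Hunk 7: at line 1 remove [gtbla,wvq] add [auq] -> 3 lines: clcb auq vswh
Final line 1: clcb

Answer: clcb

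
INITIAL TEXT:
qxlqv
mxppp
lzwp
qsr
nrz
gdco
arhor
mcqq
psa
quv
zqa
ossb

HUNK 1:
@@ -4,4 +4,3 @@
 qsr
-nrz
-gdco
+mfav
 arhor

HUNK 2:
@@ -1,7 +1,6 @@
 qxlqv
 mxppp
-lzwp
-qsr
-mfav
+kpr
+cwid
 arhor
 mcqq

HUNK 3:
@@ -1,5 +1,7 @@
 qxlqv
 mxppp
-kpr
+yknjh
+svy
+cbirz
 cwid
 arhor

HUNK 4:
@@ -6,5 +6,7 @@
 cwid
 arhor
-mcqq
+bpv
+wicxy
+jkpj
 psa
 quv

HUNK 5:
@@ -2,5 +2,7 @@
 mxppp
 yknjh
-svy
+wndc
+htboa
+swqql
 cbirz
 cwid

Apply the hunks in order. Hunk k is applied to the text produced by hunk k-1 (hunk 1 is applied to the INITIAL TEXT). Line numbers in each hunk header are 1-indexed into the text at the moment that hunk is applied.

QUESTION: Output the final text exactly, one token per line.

Answer: qxlqv
mxppp
yknjh
wndc
htboa
swqql
cbirz
cwid
arhor
bpv
wicxy
jkpj
psa
quv
zqa
ossb

Derivation:
Hunk 1: at line 4 remove [nrz,gdco] add [mfav] -> 11 lines: qxlqv mxppp lzwp qsr mfav arhor mcqq psa quv zqa ossb
Hunk 2: at line 1 remove [lzwp,qsr,mfav] add [kpr,cwid] -> 10 lines: qxlqv mxppp kpr cwid arhor mcqq psa quv zqa ossb
Hunk 3: at line 1 remove [kpr] add [yknjh,svy,cbirz] -> 12 lines: qxlqv mxppp yknjh svy cbirz cwid arhor mcqq psa quv zqa ossb
Hunk 4: at line 6 remove [mcqq] add [bpv,wicxy,jkpj] -> 14 lines: qxlqv mxppp yknjh svy cbirz cwid arhor bpv wicxy jkpj psa quv zqa ossb
Hunk 5: at line 2 remove [svy] add [wndc,htboa,swqql] -> 16 lines: qxlqv mxppp yknjh wndc htboa swqql cbirz cwid arhor bpv wicxy jkpj psa quv zqa ossb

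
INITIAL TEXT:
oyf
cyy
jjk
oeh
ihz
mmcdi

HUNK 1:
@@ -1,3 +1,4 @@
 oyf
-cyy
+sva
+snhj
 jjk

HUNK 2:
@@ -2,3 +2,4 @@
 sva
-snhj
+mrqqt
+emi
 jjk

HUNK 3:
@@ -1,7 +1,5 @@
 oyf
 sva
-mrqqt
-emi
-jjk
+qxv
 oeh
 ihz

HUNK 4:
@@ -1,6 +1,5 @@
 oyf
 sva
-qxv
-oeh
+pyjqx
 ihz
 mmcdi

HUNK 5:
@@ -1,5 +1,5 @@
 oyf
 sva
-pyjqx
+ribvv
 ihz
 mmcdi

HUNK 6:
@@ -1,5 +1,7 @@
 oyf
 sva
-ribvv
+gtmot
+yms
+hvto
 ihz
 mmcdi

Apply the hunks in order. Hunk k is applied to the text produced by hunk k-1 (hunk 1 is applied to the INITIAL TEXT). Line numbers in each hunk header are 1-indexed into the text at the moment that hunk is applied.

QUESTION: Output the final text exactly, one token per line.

Answer: oyf
sva
gtmot
yms
hvto
ihz
mmcdi

Derivation:
Hunk 1: at line 1 remove [cyy] add [sva,snhj] -> 7 lines: oyf sva snhj jjk oeh ihz mmcdi
Hunk 2: at line 2 remove [snhj] add [mrqqt,emi] -> 8 lines: oyf sva mrqqt emi jjk oeh ihz mmcdi
Hunk 3: at line 1 remove [mrqqt,emi,jjk] add [qxv] -> 6 lines: oyf sva qxv oeh ihz mmcdi
Hunk 4: at line 1 remove [qxv,oeh] add [pyjqx] -> 5 lines: oyf sva pyjqx ihz mmcdi
Hunk 5: at line 1 remove [pyjqx] add [ribvv] -> 5 lines: oyf sva ribvv ihz mmcdi
Hunk 6: at line 1 remove [ribvv] add [gtmot,yms,hvto] -> 7 lines: oyf sva gtmot yms hvto ihz mmcdi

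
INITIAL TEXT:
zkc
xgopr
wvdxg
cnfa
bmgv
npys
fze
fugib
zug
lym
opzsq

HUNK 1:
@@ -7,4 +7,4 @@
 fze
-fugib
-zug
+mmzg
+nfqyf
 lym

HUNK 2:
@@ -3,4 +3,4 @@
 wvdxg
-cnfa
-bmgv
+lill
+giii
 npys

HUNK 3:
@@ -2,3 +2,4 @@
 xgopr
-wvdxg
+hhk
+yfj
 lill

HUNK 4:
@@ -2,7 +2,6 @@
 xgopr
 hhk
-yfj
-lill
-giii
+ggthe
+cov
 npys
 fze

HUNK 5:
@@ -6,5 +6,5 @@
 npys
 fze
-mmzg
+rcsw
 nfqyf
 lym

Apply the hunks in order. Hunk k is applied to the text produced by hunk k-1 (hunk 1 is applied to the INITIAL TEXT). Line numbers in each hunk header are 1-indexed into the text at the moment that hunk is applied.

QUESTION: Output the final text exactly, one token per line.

Hunk 1: at line 7 remove [fugib,zug] add [mmzg,nfqyf] -> 11 lines: zkc xgopr wvdxg cnfa bmgv npys fze mmzg nfqyf lym opzsq
Hunk 2: at line 3 remove [cnfa,bmgv] add [lill,giii] -> 11 lines: zkc xgopr wvdxg lill giii npys fze mmzg nfqyf lym opzsq
Hunk 3: at line 2 remove [wvdxg] add [hhk,yfj] -> 12 lines: zkc xgopr hhk yfj lill giii npys fze mmzg nfqyf lym opzsq
Hunk 4: at line 2 remove [yfj,lill,giii] add [ggthe,cov] -> 11 lines: zkc xgopr hhk ggthe cov npys fze mmzg nfqyf lym opzsq
Hunk 5: at line 6 remove [mmzg] add [rcsw] -> 11 lines: zkc xgopr hhk ggthe cov npys fze rcsw nfqyf lym opzsq

Answer: zkc
xgopr
hhk
ggthe
cov
npys
fze
rcsw
nfqyf
lym
opzsq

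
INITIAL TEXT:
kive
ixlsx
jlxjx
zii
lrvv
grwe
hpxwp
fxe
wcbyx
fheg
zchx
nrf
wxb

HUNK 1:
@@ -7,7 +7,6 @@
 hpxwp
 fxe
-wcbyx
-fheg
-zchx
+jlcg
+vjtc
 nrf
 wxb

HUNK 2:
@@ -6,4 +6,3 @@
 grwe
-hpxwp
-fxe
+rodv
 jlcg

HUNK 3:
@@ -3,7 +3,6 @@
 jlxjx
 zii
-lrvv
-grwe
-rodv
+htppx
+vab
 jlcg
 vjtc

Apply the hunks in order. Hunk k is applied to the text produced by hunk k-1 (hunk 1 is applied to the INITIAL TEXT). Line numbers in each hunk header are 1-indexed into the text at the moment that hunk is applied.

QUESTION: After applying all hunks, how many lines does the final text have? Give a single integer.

Answer: 10

Derivation:
Hunk 1: at line 7 remove [wcbyx,fheg,zchx] add [jlcg,vjtc] -> 12 lines: kive ixlsx jlxjx zii lrvv grwe hpxwp fxe jlcg vjtc nrf wxb
Hunk 2: at line 6 remove [hpxwp,fxe] add [rodv] -> 11 lines: kive ixlsx jlxjx zii lrvv grwe rodv jlcg vjtc nrf wxb
Hunk 3: at line 3 remove [lrvv,grwe,rodv] add [htppx,vab] -> 10 lines: kive ixlsx jlxjx zii htppx vab jlcg vjtc nrf wxb
Final line count: 10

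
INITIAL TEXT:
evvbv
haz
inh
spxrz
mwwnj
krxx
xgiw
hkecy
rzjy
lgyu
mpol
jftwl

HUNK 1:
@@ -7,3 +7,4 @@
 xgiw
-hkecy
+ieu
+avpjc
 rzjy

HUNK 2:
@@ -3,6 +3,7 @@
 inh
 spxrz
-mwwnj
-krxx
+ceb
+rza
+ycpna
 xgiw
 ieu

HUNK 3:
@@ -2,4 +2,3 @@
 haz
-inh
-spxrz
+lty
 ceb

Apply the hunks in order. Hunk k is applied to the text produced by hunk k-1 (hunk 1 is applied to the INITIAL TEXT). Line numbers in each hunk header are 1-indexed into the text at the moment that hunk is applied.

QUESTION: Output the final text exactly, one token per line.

Hunk 1: at line 7 remove [hkecy] add [ieu,avpjc] -> 13 lines: evvbv haz inh spxrz mwwnj krxx xgiw ieu avpjc rzjy lgyu mpol jftwl
Hunk 2: at line 3 remove [mwwnj,krxx] add [ceb,rza,ycpna] -> 14 lines: evvbv haz inh spxrz ceb rza ycpna xgiw ieu avpjc rzjy lgyu mpol jftwl
Hunk 3: at line 2 remove [inh,spxrz] add [lty] -> 13 lines: evvbv haz lty ceb rza ycpna xgiw ieu avpjc rzjy lgyu mpol jftwl

Answer: evvbv
haz
lty
ceb
rza
ycpna
xgiw
ieu
avpjc
rzjy
lgyu
mpol
jftwl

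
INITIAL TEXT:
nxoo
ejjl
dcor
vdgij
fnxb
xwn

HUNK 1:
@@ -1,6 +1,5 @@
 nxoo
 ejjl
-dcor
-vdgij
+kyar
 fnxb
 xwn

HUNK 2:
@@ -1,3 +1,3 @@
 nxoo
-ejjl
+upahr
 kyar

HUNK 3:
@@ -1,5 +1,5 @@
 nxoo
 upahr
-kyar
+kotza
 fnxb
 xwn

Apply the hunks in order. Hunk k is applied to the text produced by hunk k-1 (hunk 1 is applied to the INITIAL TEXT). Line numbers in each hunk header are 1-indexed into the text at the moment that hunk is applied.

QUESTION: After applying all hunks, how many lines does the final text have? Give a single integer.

Hunk 1: at line 1 remove [dcor,vdgij] add [kyar] -> 5 lines: nxoo ejjl kyar fnxb xwn
Hunk 2: at line 1 remove [ejjl] add [upahr] -> 5 lines: nxoo upahr kyar fnxb xwn
Hunk 3: at line 1 remove [kyar] add [kotza] -> 5 lines: nxoo upahr kotza fnxb xwn
Final line count: 5

Answer: 5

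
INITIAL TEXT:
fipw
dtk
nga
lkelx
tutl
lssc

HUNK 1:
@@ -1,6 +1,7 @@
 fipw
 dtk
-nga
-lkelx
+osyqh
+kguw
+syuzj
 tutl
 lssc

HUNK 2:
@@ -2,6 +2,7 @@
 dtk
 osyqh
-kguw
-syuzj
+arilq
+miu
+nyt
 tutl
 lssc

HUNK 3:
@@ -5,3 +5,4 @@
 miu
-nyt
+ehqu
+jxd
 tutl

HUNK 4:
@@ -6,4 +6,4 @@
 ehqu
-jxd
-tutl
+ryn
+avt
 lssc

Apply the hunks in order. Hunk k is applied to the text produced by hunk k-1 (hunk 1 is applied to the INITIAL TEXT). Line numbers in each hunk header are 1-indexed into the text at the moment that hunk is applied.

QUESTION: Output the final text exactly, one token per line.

Answer: fipw
dtk
osyqh
arilq
miu
ehqu
ryn
avt
lssc

Derivation:
Hunk 1: at line 1 remove [nga,lkelx] add [osyqh,kguw,syuzj] -> 7 lines: fipw dtk osyqh kguw syuzj tutl lssc
Hunk 2: at line 2 remove [kguw,syuzj] add [arilq,miu,nyt] -> 8 lines: fipw dtk osyqh arilq miu nyt tutl lssc
Hunk 3: at line 5 remove [nyt] add [ehqu,jxd] -> 9 lines: fipw dtk osyqh arilq miu ehqu jxd tutl lssc
Hunk 4: at line 6 remove [jxd,tutl] add [ryn,avt] -> 9 lines: fipw dtk osyqh arilq miu ehqu ryn avt lssc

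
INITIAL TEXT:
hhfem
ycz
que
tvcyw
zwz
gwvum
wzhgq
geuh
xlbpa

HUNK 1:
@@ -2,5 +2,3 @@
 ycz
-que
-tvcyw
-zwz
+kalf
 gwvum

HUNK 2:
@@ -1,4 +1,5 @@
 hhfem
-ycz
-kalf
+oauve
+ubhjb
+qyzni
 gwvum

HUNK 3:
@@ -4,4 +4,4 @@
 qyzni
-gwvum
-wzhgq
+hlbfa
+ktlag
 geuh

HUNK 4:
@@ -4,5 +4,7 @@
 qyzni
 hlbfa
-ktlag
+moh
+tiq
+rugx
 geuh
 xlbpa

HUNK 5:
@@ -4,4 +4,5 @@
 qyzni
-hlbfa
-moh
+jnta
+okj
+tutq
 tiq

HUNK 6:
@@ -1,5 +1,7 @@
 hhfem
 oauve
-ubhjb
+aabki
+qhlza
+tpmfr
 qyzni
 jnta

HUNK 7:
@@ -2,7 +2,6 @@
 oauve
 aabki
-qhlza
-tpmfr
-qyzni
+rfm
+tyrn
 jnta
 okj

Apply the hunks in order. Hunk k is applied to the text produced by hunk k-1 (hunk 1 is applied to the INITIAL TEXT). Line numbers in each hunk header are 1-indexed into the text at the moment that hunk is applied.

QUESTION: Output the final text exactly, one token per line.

Hunk 1: at line 2 remove [que,tvcyw,zwz] add [kalf] -> 7 lines: hhfem ycz kalf gwvum wzhgq geuh xlbpa
Hunk 2: at line 1 remove [ycz,kalf] add [oauve,ubhjb,qyzni] -> 8 lines: hhfem oauve ubhjb qyzni gwvum wzhgq geuh xlbpa
Hunk 3: at line 4 remove [gwvum,wzhgq] add [hlbfa,ktlag] -> 8 lines: hhfem oauve ubhjb qyzni hlbfa ktlag geuh xlbpa
Hunk 4: at line 4 remove [ktlag] add [moh,tiq,rugx] -> 10 lines: hhfem oauve ubhjb qyzni hlbfa moh tiq rugx geuh xlbpa
Hunk 5: at line 4 remove [hlbfa,moh] add [jnta,okj,tutq] -> 11 lines: hhfem oauve ubhjb qyzni jnta okj tutq tiq rugx geuh xlbpa
Hunk 6: at line 1 remove [ubhjb] add [aabki,qhlza,tpmfr] -> 13 lines: hhfem oauve aabki qhlza tpmfr qyzni jnta okj tutq tiq rugx geuh xlbpa
Hunk 7: at line 2 remove [qhlza,tpmfr,qyzni] add [rfm,tyrn] -> 12 lines: hhfem oauve aabki rfm tyrn jnta okj tutq tiq rugx geuh xlbpa

Answer: hhfem
oauve
aabki
rfm
tyrn
jnta
okj
tutq
tiq
rugx
geuh
xlbpa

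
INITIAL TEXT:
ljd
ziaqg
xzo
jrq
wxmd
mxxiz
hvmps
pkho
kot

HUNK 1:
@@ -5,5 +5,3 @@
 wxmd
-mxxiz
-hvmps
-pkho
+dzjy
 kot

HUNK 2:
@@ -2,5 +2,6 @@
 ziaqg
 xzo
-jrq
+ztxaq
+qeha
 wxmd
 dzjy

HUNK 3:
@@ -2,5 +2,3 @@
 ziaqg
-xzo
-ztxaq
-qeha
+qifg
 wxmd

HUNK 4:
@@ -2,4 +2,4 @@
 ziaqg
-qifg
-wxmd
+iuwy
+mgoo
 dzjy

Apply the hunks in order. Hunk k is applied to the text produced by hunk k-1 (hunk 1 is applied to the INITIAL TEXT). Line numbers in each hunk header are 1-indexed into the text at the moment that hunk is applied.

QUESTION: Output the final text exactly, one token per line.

Answer: ljd
ziaqg
iuwy
mgoo
dzjy
kot

Derivation:
Hunk 1: at line 5 remove [mxxiz,hvmps,pkho] add [dzjy] -> 7 lines: ljd ziaqg xzo jrq wxmd dzjy kot
Hunk 2: at line 2 remove [jrq] add [ztxaq,qeha] -> 8 lines: ljd ziaqg xzo ztxaq qeha wxmd dzjy kot
Hunk 3: at line 2 remove [xzo,ztxaq,qeha] add [qifg] -> 6 lines: ljd ziaqg qifg wxmd dzjy kot
Hunk 4: at line 2 remove [qifg,wxmd] add [iuwy,mgoo] -> 6 lines: ljd ziaqg iuwy mgoo dzjy kot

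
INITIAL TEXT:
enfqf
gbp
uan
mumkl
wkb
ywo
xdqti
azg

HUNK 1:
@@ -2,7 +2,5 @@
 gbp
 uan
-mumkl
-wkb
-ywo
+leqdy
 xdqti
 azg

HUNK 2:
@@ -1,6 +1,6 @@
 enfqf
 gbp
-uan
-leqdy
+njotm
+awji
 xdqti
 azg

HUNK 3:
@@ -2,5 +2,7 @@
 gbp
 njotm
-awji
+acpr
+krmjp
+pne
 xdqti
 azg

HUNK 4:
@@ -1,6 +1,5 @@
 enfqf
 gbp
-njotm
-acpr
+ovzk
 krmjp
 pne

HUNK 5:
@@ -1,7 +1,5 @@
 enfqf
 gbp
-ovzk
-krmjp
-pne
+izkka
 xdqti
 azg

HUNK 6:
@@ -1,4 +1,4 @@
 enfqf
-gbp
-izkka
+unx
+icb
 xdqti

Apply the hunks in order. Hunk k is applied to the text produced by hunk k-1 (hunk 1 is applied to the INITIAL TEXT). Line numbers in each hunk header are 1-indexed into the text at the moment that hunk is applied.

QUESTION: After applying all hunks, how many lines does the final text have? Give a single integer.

Hunk 1: at line 2 remove [mumkl,wkb,ywo] add [leqdy] -> 6 lines: enfqf gbp uan leqdy xdqti azg
Hunk 2: at line 1 remove [uan,leqdy] add [njotm,awji] -> 6 lines: enfqf gbp njotm awji xdqti azg
Hunk 3: at line 2 remove [awji] add [acpr,krmjp,pne] -> 8 lines: enfqf gbp njotm acpr krmjp pne xdqti azg
Hunk 4: at line 1 remove [njotm,acpr] add [ovzk] -> 7 lines: enfqf gbp ovzk krmjp pne xdqti azg
Hunk 5: at line 1 remove [ovzk,krmjp,pne] add [izkka] -> 5 lines: enfqf gbp izkka xdqti azg
Hunk 6: at line 1 remove [gbp,izkka] add [unx,icb] -> 5 lines: enfqf unx icb xdqti azg
Final line count: 5

Answer: 5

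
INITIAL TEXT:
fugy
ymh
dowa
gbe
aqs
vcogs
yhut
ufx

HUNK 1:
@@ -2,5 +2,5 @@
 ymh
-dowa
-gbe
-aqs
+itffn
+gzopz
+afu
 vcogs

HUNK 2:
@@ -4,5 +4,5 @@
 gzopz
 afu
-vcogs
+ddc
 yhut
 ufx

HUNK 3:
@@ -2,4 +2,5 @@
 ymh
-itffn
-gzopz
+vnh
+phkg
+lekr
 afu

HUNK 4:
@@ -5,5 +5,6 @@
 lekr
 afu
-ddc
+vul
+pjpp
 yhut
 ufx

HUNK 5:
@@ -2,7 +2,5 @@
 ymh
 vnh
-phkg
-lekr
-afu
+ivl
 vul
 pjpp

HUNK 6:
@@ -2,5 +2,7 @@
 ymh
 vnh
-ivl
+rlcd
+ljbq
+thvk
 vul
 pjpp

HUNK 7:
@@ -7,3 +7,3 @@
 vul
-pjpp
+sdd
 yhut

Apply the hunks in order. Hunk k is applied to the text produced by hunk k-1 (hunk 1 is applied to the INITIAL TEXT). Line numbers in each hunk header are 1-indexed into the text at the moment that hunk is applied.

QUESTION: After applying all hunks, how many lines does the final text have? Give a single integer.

Hunk 1: at line 2 remove [dowa,gbe,aqs] add [itffn,gzopz,afu] -> 8 lines: fugy ymh itffn gzopz afu vcogs yhut ufx
Hunk 2: at line 4 remove [vcogs] add [ddc] -> 8 lines: fugy ymh itffn gzopz afu ddc yhut ufx
Hunk 3: at line 2 remove [itffn,gzopz] add [vnh,phkg,lekr] -> 9 lines: fugy ymh vnh phkg lekr afu ddc yhut ufx
Hunk 4: at line 5 remove [ddc] add [vul,pjpp] -> 10 lines: fugy ymh vnh phkg lekr afu vul pjpp yhut ufx
Hunk 5: at line 2 remove [phkg,lekr,afu] add [ivl] -> 8 lines: fugy ymh vnh ivl vul pjpp yhut ufx
Hunk 6: at line 2 remove [ivl] add [rlcd,ljbq,thvk] -> 10 lines: fugy ymh vnh rlcd ljbq thvk vul pjpp yhut ufx
Hunk 7: at line 7 remove [pjpp] add [sdd] -> 10 lines: fugy ymh vnh rlcd ljbq thvk vul sdd yhut ufx
Final line count: 10

Answer: 10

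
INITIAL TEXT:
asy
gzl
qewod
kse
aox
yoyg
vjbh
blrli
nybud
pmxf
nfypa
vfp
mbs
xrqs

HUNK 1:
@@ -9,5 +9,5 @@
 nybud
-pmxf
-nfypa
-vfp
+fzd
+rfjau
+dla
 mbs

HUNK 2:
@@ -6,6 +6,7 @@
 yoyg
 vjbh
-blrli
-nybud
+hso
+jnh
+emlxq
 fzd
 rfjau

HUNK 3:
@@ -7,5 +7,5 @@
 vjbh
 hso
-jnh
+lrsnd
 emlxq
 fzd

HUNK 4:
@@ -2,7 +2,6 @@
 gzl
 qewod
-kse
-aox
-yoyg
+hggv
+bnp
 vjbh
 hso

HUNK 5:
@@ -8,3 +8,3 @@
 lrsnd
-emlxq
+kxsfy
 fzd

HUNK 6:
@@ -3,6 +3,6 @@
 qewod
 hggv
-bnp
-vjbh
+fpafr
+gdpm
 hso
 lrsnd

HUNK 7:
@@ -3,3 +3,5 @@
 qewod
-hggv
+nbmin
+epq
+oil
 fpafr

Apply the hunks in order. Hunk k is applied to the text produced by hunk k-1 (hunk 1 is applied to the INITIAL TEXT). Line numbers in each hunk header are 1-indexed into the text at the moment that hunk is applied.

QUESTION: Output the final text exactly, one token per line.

Hunk 1: at line 9 remove [pmxf,nfypa,vfp] add [fzd,rfjau,dla] -> 14 lines: asy gzl qewod kse aox yoyg vjbh blrli nybud fzd rfjau dla mbs xrqs
Hunk 2: at line 6 remove [blrli,nybud] add [hso,jnh,emlxq] -> 15 lines: asy gzl qewod kse aox yoyg vjbh hso jnh emlxq fzd rfjau dla mbs xrqs
Hunk 3: at line 7 remove [jnh] add [lrsnd] -> 15 lines: asy gzl qewod kse aox yoyg vjbh hso lrsnd emlxq fzd rfjau dla mbs xrqs
Hunk 4: at line 2 remove [kse,aox,yoyg] add [hggv,bnp] -> 14 lines: asy gzl qewod hggv bnp vjbh hso lrsnd emlxq fzd rfjau dla mbs xrqs
Hunk 5: at line 8 remove [emlxq] add [kxsfy] -> 14 lines: asy gzl qewod hggv bnp vjbh hso lrsnd kxsfy fzd rfjau dla mbs xrqs
Hunk 6: at line 3 remove [bnp,vjbh] add [fpafr,gdpm] -> 14 lines: asy gzl qewod hggv fpafr gdpm hso lrsnd kxsfy fzd rfjau dla mbs xrqs
Hunk 7: at line 3 remove [hggv] add [nbmin,epq,oil] -> 16 lines: asy gzl qewod nbmin epq oil fpafr gdpm hso lrsnd kxsfy fzd rfjau dla mbs xrqs

Answer: asy
gzl
qewod
nbmin
epq
oil
fpafr
gdpm
hso
lrsnd
kxsfy
fzd
rfjau
dla
mbs
xrqs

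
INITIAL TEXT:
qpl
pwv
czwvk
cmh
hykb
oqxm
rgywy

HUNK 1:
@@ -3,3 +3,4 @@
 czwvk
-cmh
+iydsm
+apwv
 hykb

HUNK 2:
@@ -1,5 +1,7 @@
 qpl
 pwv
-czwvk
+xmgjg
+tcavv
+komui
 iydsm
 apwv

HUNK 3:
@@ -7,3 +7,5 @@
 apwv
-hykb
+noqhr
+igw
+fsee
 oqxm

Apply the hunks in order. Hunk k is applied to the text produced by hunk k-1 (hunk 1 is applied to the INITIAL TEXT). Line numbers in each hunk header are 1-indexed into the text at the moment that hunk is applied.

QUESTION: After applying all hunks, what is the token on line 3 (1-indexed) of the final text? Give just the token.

Answer: xmgjg

Derivation:
Hunk 1: at line 3 remove [cmh] add [iydsm,apwv] -> 8 lines: qpl pwv czwvk iydsm apwv hykb oqxm rgywy
Hunk 2: at line 1 remove [czwvk] add [xmgjg,tcavv,komui] -> 10 lines: qpl pwv xmgjg tcavv komui iydsm apwv hykb oqxm rgywy
Hunk 3: at line 7 remove [hykb] add [noqhr,igw,fsee] -> 12 lines: qpl pwv xmgjg tcavv komui iydsm apwv noqhr igw fsee oqxm rgywy
Final line 3: xmgjg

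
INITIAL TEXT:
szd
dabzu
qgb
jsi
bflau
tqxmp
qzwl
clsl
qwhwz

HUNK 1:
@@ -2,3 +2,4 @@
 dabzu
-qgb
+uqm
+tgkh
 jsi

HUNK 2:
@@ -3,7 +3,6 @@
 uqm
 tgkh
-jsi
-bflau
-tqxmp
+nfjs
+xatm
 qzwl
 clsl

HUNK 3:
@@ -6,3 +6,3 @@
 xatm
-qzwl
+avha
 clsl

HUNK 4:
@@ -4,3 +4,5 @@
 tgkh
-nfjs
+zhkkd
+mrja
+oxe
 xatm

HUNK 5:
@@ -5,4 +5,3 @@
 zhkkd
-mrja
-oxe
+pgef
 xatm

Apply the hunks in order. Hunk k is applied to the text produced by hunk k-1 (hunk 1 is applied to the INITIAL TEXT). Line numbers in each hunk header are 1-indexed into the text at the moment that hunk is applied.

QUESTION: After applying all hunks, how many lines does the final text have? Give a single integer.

Hunk 1: at line 2 remove [qgb] add [uqm,tgkh] -> 10 lines: szd dabzu uqm tgkh jsi bflau tqxmp qzwl clsl qwhwz
Hunk 2: at line 3 remove [jsi,bflau,tqxmp] add [nfjs,xatm] -> 9 lines: szd dabzu uqm tgkh nfjs xatm qzwl clsl qwhwz
Hunk 3: at line 6 remove [qzwl] add [avha] -> 9 lines: szd dabzu uqm tgkh nfjs xatm avha clsl qwhwz
Hunk 4: at line 4 remove [nfjs] add [zhkkd,mrja,oxe] -> 11 lines: szd dabzu uqm tgkh zhkkd mrja oxe xatm avha clsl qwhwz
Hunk 5: at line 5 remove [mrja,oxe] add [pgef] -> 10 lines: szd dabzu uqm tgkh zhkkd pgef xatm avha clsl qwhwz
Final line count: 10

Answer: 10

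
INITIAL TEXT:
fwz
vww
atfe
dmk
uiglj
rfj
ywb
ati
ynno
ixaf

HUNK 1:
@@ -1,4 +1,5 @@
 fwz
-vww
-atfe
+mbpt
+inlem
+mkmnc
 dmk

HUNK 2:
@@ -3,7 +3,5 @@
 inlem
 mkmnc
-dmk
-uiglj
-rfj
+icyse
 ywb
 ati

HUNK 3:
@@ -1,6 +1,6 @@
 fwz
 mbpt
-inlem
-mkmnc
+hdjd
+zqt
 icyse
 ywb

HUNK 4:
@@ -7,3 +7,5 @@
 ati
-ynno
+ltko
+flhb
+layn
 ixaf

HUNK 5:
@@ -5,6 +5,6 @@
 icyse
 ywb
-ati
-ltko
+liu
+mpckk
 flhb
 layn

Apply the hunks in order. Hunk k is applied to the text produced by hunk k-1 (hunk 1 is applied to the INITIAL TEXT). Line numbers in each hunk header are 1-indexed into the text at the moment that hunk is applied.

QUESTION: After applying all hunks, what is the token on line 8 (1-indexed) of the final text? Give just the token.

Hunk 1: at line 1 remove [vww,atfe] add [mbpt,inlem,mkmnc] -> 11 lines: fwz mbpt inlem mkmnc dmk uiglj rfj ywb ati ynno ixaf
Hunk 2: at line 3 remove [dmk,uiglj,rfj] add [icyse] -> 9 lines: fwz mbpt inlem mkmnc icyse ywb ati ynno ixaf
Hunk 3: at line 1 remove [inlem,mkmnc] add [hdjd,zqt] -> 9 lines: fwz mbpt hdjd zqt icyse ywb ati ynno ixaf
Hunk 4: at line 7 remove [ynno] add [ltko,flhb,layn] -> 11 lines: fwz mbpt hdjd zqt icyse ywb ati ltko flhb layn ixaf
Hunk 5: at line 5 remove [ati,ltko] add [liu,mpckk] -> 11 lines: fwz mbpt hdjd zqt icyse ywb liu mpckk flhb layn ixaf
Final line 8: mpckk

Answer: mpckk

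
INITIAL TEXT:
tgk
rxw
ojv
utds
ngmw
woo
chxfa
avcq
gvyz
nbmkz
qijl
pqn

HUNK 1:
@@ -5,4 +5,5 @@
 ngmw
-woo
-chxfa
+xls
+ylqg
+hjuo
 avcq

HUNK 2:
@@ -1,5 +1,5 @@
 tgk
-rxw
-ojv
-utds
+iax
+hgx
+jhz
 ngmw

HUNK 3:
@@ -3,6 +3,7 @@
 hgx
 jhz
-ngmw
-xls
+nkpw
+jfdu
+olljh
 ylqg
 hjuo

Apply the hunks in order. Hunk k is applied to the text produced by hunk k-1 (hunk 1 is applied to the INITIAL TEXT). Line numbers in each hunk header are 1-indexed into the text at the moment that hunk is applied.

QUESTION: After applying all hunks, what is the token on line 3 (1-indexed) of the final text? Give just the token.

Hunk 1: at line 5 remove [woo,chxfa] add [xls,ylqg,hjuo] -> 13 lines: tgk rxw ojv utds ngmw xls ylqg hjuo avcq gvyz nbmkz qijl pqn
Hunk 2: at line 1 remove [rxw,ojv,utds] add [iax,hgx,jhz] -> 13 lines: tgk iax hgx jhz ngmw xls ylqg hjuo avcq gvyz nbmkz qijl pqn
Hunk 3: at line 3 remove [ngmw,xls] add [nkpw,jfdu,olljh] -> 14 lines: tgk iax hgx jhz nkpw jfdu olljh ylqg hjuo avcq gvyz nbmkz qijl pqn
Final line 3: hgx

Answer: hgx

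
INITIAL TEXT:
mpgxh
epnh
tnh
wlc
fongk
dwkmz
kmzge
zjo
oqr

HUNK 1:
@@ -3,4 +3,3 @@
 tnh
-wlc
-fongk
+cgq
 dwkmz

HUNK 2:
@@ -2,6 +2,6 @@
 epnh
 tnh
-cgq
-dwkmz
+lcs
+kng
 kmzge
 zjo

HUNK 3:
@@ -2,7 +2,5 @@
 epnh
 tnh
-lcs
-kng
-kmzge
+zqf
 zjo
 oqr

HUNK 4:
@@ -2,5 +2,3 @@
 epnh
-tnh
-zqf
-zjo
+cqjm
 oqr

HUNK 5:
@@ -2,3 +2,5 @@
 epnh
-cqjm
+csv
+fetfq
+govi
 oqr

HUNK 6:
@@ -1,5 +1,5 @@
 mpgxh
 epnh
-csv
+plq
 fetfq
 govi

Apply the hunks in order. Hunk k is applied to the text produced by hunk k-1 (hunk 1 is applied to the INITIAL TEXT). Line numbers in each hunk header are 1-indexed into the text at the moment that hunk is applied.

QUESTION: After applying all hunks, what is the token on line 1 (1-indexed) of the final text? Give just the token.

Hunk 1: at line 3 remove [wlc,fongk] add [cgq] -> 8 lines: mpgxh epnh tnh cgq dwkmz kmzge zjo oqr
Hunk 2: at line 2 remove [cgq,dwkmz] add [lcs,kng] -> 8 lines: mpgxh epnh tnh lcs kng kmzge zjo oqr
Hunk 3: at line 2 remove [lcs,kng,kmzge] add [zqf] -> 6 lines: mpgxh epnh tnh zqf zjo oqr
Hunk 4: at line 2 remove [tnh,zqf,zjo] add [cqjm] -> 4 lines: mpgxh epnh cqjm oqr
Hunk 5: at line 2 remove [cqjm] add [csv,fetfq,govi] -> 6 lines: mpgxh epnh csv fetfq govi oqr
Hunk 6: at line 1 remove [csv] add [plq] -> 6 lines: mpgxh epnh plq fetfq govi oqr
Final line 1: mpgxh

Answer: mpgxh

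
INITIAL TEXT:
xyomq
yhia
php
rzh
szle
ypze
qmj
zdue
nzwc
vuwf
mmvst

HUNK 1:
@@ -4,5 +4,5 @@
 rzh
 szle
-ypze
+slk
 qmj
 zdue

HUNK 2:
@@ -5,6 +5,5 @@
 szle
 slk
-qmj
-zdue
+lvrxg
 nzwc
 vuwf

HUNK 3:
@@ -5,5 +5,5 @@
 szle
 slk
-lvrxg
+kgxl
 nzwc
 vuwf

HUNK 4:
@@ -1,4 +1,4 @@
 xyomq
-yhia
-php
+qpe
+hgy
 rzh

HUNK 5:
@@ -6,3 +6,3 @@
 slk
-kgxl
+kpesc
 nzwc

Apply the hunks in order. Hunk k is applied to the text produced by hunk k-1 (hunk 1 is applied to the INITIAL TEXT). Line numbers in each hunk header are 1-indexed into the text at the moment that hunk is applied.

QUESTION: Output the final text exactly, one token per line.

Answer: xyomq
qpe
hgy
rzh
szle
slk
kpesc
nzwc
vuwf
mmvst

Derivation:
Hunk 1: at line 4 remove [ypze] add [slk] -> 11 lines: xyomq yhia php rzh szle slk qmj zdue nzwc vuwf mmvst
Hunk 2: at line 5 remove [qmj,zdue] add [lvrxg] -> 10 lines: xyomq yhia php rzh szle slk lvrxg nzwc vuwf mmvst
Hunk 3: at line 5 remove [lvrxg] add [kgxl] -> 10 lines: xyomq yhia php rzh szle slk kgxl nzwc vuwf mmvst
Hunk 4: at line 1 remove [yhia,php] add [qpe,hgy] -> 10 lines: xyomq qpe hgy rzh szle slk kgxl nzwc vuwf mmvst
Hunk 5: at line 6 remove [kgxl] add [kpesc] -> 10 lines: xyomq qpe hgy rzh szle slk kpesc nzwc vuwf mmvst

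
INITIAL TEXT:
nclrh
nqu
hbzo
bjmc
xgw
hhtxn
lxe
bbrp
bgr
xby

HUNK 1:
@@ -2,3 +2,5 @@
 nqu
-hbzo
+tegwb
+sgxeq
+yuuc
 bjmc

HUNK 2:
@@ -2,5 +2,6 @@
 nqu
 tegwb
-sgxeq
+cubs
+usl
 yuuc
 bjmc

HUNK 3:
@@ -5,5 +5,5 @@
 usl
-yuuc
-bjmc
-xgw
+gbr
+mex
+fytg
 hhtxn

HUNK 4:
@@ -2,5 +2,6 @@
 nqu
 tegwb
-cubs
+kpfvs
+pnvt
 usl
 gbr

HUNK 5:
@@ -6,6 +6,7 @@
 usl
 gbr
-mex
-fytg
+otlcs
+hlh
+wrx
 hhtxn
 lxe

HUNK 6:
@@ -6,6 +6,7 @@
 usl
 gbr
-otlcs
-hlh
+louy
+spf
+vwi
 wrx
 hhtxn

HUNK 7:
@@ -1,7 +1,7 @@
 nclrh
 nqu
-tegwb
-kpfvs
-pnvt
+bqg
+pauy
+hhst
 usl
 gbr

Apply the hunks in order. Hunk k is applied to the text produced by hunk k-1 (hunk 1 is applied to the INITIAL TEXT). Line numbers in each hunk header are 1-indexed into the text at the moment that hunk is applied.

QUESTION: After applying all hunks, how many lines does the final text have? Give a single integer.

Hunk 1: at line 2 remove [hbzo] add [tegwb,sgxeq,yuuc] -> 12 lines: nclrh nqu tegwb sgxeq yuuc bjmc xgw hhtxn lxe bbrp bgr xby
Hunk 2: at line 2 remove [sgxeq] add [cubs,usl] -> 13 lines: nclrh nqu tegwb cubs usl yuuc bjmc xgw hhtxn lxe bbrp bgr xby
Hunk 3: at line 5 remove [yuuc,bjmc,xgw] add [gbr,mex,fytg] -> 13 lines: nclrh nqu tegwb cubs usl gbr mex fytg hhtxn lxe bbrp bgr xby
Hunk 4: at line 2 remove [cubs] add [kpfvs,pnvt] -> 14 lines: nclrh nqu tegwb kpfvs pnvt usl gbr mex fytg hhtxn lxe bbrp bgr xby
Hunk 5: at line 6 remove [mex,fytg] add [otlcs,hlh,wrx] -> 15 lines: nclrh nqu tegwb kpfvs pnvt usl gbr otlcs hlh wrx hhtxn lxe bbrp bgr xby
Hunk 6: at line 6 remove [otlcs,hlh] add [louy,spf,vwi] -> 16 lines: nclrh nqu tegwb kpfvs pnvt usl gbr louy spf vwi wrx hhtxn lxe bbrp bgr xby
Hunk 7: at line 1 remove [tegwb,kpfvs,pnvt] add [bqg,pauy,hhst] -> 16 lines: nclrh nqu bqg pauy hhst usl gbr louy spf vwi wrx hhtxn lxe bbrp bgr xby
Final line count: 16

Answer: 16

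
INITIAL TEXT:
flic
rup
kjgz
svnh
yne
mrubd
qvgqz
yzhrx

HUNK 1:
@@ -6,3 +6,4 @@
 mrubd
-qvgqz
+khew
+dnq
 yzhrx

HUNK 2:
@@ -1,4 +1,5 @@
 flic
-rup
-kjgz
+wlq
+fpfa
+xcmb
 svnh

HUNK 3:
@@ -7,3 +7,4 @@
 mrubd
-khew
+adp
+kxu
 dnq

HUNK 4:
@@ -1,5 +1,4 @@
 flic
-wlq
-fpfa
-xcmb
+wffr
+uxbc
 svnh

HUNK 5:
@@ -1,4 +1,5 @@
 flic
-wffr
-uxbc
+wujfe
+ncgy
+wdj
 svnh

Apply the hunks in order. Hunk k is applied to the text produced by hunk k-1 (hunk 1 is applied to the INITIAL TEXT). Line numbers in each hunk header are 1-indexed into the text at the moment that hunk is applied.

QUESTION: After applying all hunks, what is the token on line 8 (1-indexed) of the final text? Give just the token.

Answer: adp

Derivation:
Hunk 1: at line 6 remove [qvgqz] add [khew,dnq] -> 9 lines: flic rup kjgz svnh yne mrubd khew dnq yzhrx
Hunk 2: at line 1 remove [rup,kjgz] add [wlq,fpfa,xcmb] -> 10 lines: flic wlq fpfa xcmb svnh yne mrubd khew dnq yzhrx
Hunk 3: at line 7 remove [khew] add [adp,kxu] -> 11 lines: flic wlq fpfa xcmb svnh yne mrubd adp kxu dnq yzhrx
Hunk 4: at line 1 remove [wlq,fpfa,xcmb] add [wffr,uxbc] -> 10 lines: flic wffr uxbc svnh yne mrubd adp kxu dnq yzhrx
Hunk 5: at line 1 remove [wffr,uxbc] add [wujfe,ncgy,wdj] -> 11 lines: flic wujfe ncgy wdj svnh yne mrubd adp kxu dnq yzhrx
Final line 8: adp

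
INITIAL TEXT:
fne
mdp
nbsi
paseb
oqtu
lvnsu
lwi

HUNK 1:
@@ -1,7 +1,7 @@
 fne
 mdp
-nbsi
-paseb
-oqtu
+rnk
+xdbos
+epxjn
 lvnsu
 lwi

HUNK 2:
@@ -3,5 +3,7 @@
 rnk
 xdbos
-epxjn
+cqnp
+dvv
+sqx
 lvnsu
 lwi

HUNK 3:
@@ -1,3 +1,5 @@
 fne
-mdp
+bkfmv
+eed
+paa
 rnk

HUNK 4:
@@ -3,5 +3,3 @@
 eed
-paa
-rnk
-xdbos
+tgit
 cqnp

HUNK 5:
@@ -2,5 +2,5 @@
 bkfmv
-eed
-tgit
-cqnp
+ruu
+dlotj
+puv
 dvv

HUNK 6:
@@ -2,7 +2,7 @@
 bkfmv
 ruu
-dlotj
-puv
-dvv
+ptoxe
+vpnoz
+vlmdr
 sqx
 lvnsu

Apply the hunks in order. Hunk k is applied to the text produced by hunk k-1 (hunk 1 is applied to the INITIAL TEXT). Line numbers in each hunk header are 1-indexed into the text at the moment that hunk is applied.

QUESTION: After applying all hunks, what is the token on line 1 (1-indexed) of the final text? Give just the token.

Answer: fne

Derivation:
Hunk 1: at line 1 remove [nbsi,paseb,oqtu] add [rnk,xdbos,epxjn] -> 7 lines: fne mdp rnk xdbos epxjn lvnsu lwi
Hunk 2: at line 3 remove [epxjn] add [cqnp,dvv,sqx] -> 9 lines: fne mdp rnk xdbos cqnp dvv sqx lvnsu lwi
Hunk 3: at line 1 remove [mdp] add [bkfmv,eed,paa] -> 11 lines: fne bkfmv eed paa rnk xdbos cqnp dvv sqx lvnsu lwi
Hunk 4: at line 3 remove [paa,rnk,xdbos] add [tgit] -> 9 lines: fne bkfmv eed tgit cqnp dvv sqx lvnsu lwi
Hunk 5: at line 2 remove [eed,tgit,cqnp] add [ruu,dlotj,puv] -> 9 lines: fne bkfmv ruu dlotj puv dvv sqx lvnsu lwi
Hunk 6: at line 2 remove [dlotj,puv,dvv] add [ptoxe,vpnoz,vlmdr] -> 9 lines: fne bkfmv ruu ptoxe vpnoz vlmdr sqx lvnsu lwi
Final line 1: fne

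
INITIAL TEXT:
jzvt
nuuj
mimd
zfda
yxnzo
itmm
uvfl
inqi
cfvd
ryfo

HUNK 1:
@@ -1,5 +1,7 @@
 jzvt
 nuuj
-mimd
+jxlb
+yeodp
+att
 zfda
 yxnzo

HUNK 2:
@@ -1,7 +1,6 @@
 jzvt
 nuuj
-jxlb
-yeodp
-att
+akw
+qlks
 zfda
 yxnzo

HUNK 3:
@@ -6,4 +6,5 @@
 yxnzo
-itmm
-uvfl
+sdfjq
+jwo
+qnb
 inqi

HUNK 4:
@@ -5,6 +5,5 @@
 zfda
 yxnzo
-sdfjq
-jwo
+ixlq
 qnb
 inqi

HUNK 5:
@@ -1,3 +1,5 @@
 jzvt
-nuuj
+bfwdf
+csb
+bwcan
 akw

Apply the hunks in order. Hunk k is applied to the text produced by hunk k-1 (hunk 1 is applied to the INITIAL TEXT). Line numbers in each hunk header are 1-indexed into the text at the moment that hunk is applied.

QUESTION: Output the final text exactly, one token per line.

Answer: jzvt
bfwdf
csb
bwcan
akw
qlks
zfda
yxnzo
ixlq
qnb
inqi
cfvd
ryfo

Derivation:
Hunk 1: at line 1 remove [mimd] add [jxlb,yeodp,att] -> 12 lines: jzvt nuuj jxlb yeodp att zfda yxnzo itmm uvfl inqi cfvd ryfo
Hunk 2: at line 1 remove [jxlb,yeodp,att] add [akw,qlks] -> 11 lines: jzvt nuuj akw qlks zfda yxnzo itmm uvfl inqi cfvd ryfo
Hunk 3: at line 6 remove [itmm,uvfl] add [sdfjq,jwo,qnb] -> 12 lines: jzvt nuuj akw qlks zfda yxnzo sdfjq jwo qnb inqi cfvd ryfo
Hunk 4: at line 5 remove [sdfjq,jwo] add [ixlq] -> 11 lines: jzvt nuuj akw qlks zfda yxnzo ixlq qnb inqi cfvd ryfo
Hunk 5: at line 1 remove [nuuj] add [bfwdf,csb,bwcan] -> 13 lines: jzvt bfwdf csb bwcan akw qlks zfda yxnzo ixlq qnb inqi cfvd ryfo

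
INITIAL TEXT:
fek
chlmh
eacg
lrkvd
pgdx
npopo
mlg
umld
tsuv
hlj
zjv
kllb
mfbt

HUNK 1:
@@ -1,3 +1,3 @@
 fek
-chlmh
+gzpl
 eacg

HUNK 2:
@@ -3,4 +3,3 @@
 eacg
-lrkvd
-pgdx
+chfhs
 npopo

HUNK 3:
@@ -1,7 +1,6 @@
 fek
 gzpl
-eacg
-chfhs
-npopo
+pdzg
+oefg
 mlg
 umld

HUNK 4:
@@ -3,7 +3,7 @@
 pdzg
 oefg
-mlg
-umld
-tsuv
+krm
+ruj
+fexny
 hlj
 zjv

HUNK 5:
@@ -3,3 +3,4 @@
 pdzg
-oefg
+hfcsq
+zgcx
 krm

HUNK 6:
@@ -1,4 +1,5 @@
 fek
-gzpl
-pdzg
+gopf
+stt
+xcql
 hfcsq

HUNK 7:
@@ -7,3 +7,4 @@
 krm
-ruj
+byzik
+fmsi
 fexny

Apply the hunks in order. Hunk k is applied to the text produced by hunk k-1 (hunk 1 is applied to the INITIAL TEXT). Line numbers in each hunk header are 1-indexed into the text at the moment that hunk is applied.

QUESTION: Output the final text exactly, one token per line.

Answer: fek
gopf
stt
xcql
hfcsq
zgcx
krm
byzik
fmsi
fexny
hlj
zjv
kllb
mfbt

Derivation:
Hunk 1: at line 1 remove [chlmh] add [gzpl] -> 13 lines: fek gzpl eacg lrkvd pgdx npopo mlg umld tsuv hlj zjv kllb mfbt
Hunk 2: at line 3 remove [lrkvd,pgdx] add [chfhs] -> 12 lines: fek gzpl eacg chfhs npopo mlg umld tsuv hlj zjv kllb mfbt
Hunk 3: at line 1 remove [eacg,chfhs,npopo] add [pdzg,oefg] -> 11 lines: fek gzpl pdzg oefg mlg umld tsuv hlj zjv kllb mfbt
Hunk 4: at line 3 remove [mlg,umld,tsuv] add [krm,ruj,fexny] -> 11 lines: fek gzpl pdzg oefg krm ruj fexny hlj zjv kllb mfbt
Hunk 5: at line 3 remove [oefg] add [hfcsq,zgcx] -> 12 lines: fek gzpl pdzg hfcsq zgcx krm ruj fexny hlj zjv kllb mfbt
Hunk 6: at line 1 remove [gzpl,pdzg] add [gopf,stt,xcql] -> 13 lines: fek gopf stt xcql hfcsq zgcx krm ruj fexny hlj zjv kllb mfbt
Hunk 7: at line 7 remove [ruj] add [byzik,fmsi] -> 14 lines: fek gopf stt xcql hfcsq zgcx krm byzik fmsi fexny hlj zjv kllb mfbt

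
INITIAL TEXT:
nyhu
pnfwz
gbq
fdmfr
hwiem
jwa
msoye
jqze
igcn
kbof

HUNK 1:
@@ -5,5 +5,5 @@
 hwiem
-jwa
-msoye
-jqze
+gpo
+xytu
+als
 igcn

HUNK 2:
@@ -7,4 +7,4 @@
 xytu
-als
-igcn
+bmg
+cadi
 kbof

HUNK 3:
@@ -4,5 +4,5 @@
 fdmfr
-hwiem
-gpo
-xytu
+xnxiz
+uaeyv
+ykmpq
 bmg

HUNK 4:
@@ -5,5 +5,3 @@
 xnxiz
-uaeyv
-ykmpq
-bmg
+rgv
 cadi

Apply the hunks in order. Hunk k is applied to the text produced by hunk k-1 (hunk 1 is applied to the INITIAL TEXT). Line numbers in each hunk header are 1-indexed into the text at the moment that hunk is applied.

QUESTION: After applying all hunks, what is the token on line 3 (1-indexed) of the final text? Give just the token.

Hunk 1: at line 5 remove [jwa,msoye,jqze] add [gpo,xytu,als] -> 10 lines: nyhu pnfwz gbq fdmfr hwiem gpo xytu als igcn kbof
Hunk 2: at line 7 remove [als,igcn] add [bmg,cadi] -> 10 lines: nyhu pnfwz gbq fdmfr hwiem gpo xytu bmg cadi kbof
Hunk 3: at line 4 remove [hwiem,gpo,xytu] add [xnxiz,uaeyv,ykmpq] -> 10 lines: nyhu pnfwz gbq fdmfr xnxiz uaeyv ykmpq bmg cadi kbof
Hunk 4: at line 5 remove [uaeyv,ykmpq,bmg] add [rgv] -> 8 lines: nyhu pnfwz gbq fdmfr xnxiz rgv cadi kbof
Final line 3: gbq

Answer: gbq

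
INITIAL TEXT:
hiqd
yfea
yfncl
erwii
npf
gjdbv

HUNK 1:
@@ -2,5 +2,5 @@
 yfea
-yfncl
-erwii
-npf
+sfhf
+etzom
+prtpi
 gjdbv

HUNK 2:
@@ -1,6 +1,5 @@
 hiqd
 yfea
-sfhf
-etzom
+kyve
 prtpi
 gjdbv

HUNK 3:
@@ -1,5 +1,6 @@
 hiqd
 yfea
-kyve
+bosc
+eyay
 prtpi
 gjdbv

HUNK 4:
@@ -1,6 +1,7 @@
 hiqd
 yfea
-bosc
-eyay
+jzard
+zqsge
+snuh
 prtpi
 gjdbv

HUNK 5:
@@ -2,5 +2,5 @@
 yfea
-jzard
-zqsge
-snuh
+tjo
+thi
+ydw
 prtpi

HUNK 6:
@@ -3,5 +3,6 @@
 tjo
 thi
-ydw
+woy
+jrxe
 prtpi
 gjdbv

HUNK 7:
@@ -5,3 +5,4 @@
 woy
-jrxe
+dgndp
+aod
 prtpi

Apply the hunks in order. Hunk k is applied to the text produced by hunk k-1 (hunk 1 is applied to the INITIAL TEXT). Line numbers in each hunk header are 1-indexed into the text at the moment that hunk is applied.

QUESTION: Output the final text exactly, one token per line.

Answer: hiqd
yfea
tjo
thi
woy
dgndp
aod
prtpi
gjdbv

Derivation:
Hunk 1: at line 2 remove [yfncl,erwii,npf] add [sfhf,etzom,prtpi] -> 6 lines: hiqd yfea sfhf etzom prtpi gjdbv
Hunk 2: at line 1 remove [sfhf,etzom] add [kyve] -> 5 lines: hiqd yfea kyve prtpi gjdbv
Hunk 3: at line 1 remove [kyve] add [bosc,eyay] -> 6 lines: hiqd yfea bosc eyay prtpi gjdbv
Hunk 4: at line 1 remove [bosc,eyay] add [jzard,zqsge,snuh] -> 7 lines: hiqd yfea jzard zqsge snuh prtpi gjdbv
Hunk 5: at line 2 remove [jzard,zqsge,snuh] add [tjo,thi,ydw] -> 7 lines: hiqd yfea tjo thi ydw prtpi gjdbv
Hunk 6: at line 3 remove [ydw] add [woy,jrxe] -> 8 lines: hiqd yfea tjo thi woy jrxe prtpi gjdbv
Hunk 7: at line 5 remove [jrxe] add [dgndp,aod] -> 9 lines: hiqd yfea tjo thi woy dgndp aod prtpi gjdbv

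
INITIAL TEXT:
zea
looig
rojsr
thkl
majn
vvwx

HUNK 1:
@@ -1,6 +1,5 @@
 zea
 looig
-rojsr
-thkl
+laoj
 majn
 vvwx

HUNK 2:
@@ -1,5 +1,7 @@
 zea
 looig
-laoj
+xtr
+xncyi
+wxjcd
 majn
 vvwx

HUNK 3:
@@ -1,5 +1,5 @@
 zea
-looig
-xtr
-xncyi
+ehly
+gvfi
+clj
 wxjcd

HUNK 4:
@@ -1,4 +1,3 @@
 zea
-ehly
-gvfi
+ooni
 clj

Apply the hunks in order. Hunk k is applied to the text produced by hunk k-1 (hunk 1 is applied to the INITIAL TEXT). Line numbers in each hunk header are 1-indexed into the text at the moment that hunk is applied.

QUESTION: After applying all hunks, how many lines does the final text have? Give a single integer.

Hunk 1: at line 1 remove [rojsr,thkl] add [laoj] -> 5 lines: zea looig laoj majn vvwx
Hunk 2: at line 1 remove [laoj] add [xtr,xncyi,wxjcd] -> 7 lines: zea looig xtr xncyi wxjcd majn vvwx
Hunk 3: at line 1 remove [looig,xtr,xncyi] add [ehly,gvfi,clj] -> 7 lines: zea ehly gvfi clj wxjcd majn vvwx
Hunk 4: at line 1 remove [ehly,gvfi] add [ooni] -> 6 lines: zea ooni clj wxjcd majn vvwx
Final line count: 6

Answer: 6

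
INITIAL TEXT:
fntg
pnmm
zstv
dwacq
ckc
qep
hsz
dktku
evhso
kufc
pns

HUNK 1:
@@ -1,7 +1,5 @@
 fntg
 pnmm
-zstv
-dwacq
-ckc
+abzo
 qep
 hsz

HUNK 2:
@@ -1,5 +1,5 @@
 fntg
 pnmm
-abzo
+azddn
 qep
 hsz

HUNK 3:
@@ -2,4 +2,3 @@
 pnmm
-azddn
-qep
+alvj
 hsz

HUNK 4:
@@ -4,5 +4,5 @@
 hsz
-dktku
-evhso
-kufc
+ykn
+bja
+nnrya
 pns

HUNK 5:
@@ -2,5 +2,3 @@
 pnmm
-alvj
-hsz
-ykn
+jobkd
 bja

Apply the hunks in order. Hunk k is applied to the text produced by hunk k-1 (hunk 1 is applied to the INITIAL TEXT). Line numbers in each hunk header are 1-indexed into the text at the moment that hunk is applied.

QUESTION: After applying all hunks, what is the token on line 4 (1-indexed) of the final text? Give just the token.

Answer: bja

Derivation:
Hunk 1: at line 1 remove [zstv,dwacq,ckc] add [abzo] -> 9 lines: fntg pnmm abzo qep hsz dktku evhso kufc pns
Hunk 2: at line 1 remove [abzo] add [azddn] -> 9 lines: fntg pnmm azddn qep hsz dktku evhso kufc pns
Hunk 3: at line 2 remove [azddn,qep] add [alvj] -> 8 lines: fntg pnmm alvj hsz dktku evhso kufc pns
Hunk 4: at line 4 remove [dktku,evhso,kufc] add [ykn,bja,nnrya] -> 8 lines: fntg pnmm alvj hsz ykn bja nnrya pns
Hunk 5: at line 2 remove [alvj,hsz,ykn] add [jobkd] -> 6 lines: fntg pnmm jobkd bja nnrya pns
Final line 4: bja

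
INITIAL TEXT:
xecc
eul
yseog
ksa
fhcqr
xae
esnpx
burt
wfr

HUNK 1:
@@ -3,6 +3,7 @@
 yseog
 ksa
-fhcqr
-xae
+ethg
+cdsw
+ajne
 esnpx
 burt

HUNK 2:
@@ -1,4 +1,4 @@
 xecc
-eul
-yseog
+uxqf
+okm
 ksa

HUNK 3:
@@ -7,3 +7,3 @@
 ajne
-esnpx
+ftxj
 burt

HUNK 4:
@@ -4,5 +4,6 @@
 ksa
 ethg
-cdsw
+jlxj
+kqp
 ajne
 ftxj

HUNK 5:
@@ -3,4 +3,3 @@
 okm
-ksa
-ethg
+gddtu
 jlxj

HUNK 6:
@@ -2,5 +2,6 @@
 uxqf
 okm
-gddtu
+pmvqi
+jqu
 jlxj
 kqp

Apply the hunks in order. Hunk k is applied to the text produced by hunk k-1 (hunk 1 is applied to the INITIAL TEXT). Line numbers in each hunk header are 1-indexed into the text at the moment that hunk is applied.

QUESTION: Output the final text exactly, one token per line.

Answer: xecc
uxqf
okm
pmvqi
jqu
jlxj
kqp
ajne
ftxj
burt
wfr

Derivation:
Hunk 1: at line 3 remove [fhcqr,xae] add [ethg,cdsw,ajne] -> 10 lines: xecc eul yseog ksa ethg cdsw ajne esnpx burt wfr
Hunk 2: at line 1 remove [eul,yseog] add [uxqf,okm] -> 10 lines: xecc uxqf okm ksa ethg cdsw ajne esnpx burt wfr
Hunk 3: at line 7 remove [esnpx] add [ftxj] -> 10 lines: xecc uxqf okm ksa ethg cdsw ajne ftxj burt wfr
Hunk 4: at line 4 remove [cdsw] add [jlxj,kqp] -> 11 lines: xecc uxqf okm ksa ethg jlxj kqp ajne ftxj burt wfr
Hunk 5: at line 3 remove [ksa,ethg] add [gddtu] -> 10 lines: xecc uxqf okm gddtu jlxj kqp ajne ftxj burt wfr
Hunk 6: at line 2 remove [gddtu] add [pmvqi,jqu] -> 11 lines: xecc uxqf okm pmvqi jqu jlxj kqp ajne ftxj burt wfr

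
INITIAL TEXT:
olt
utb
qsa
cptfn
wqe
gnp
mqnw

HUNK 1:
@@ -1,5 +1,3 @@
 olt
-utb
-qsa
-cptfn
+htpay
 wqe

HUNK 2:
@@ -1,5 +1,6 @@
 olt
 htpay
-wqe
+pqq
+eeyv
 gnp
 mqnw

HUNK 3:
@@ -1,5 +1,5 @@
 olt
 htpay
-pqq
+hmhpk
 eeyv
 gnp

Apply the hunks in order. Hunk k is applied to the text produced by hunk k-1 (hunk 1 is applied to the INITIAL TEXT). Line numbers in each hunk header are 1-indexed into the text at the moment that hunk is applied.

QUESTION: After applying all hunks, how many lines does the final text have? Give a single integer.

Hunk 1: at line 1 remove [utb,qsa,cptfn] add [htpay] -> 5 lines: olt htpay wqe gnp mqnw
Hunk 2: at line 1 remove [wqe] add [pqq,eeyv] -> 6 lines: olt htpay pqq eeyv gnp mqnw
Hunk 3: at line 1 remove [pqq] add [hmhpk] -> 6 lines: olt htpay hmhpk eeyv gnp mqnw
Final line count: 6

Answer: 6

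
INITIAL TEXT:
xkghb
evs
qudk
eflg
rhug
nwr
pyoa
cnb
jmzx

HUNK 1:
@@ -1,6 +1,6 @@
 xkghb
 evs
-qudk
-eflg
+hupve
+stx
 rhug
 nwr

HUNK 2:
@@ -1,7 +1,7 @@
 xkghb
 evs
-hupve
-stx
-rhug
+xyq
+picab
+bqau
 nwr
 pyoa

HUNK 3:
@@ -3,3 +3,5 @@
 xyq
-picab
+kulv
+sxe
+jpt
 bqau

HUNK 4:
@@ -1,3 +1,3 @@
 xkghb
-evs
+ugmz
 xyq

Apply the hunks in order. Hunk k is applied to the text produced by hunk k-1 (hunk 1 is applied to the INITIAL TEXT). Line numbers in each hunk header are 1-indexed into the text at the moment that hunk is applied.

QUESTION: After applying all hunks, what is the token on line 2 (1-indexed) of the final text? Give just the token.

Hunk 1: at line 1 remove [qudk,eflg] add [hupve,stx] -> 9 lines: xkghb evs hupve stx rhug nwr pyoa cnb jmzx
Hunk 2: at line 1 remove [hupve,stx,rhug] add [xyq,picab,bqau] -> 9 lines: xkghb evs xyq picab bqau nwr pyoa cnb jmzx
Hunk 3: at line 3 remove [picab] add [kulv,sxe,jpt] -> 11 lines: xkghb evs xyq kulv sxe jpt bqau nwr pyoa cnb jmzx
Hunk 4: at line 1 remove [evs] add [ugmz] -> 11 lines: xkghb ugmz xyq kulv sxe jpt bqau nwr pyoa cnb jmzx
Final line 2: ugmz

Answer: ugmz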